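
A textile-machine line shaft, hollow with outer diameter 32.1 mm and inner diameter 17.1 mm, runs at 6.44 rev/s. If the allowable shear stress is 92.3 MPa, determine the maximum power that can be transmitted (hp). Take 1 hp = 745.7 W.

J = π(d_o⁴ − d_i⁴)/32 = π(0.0321⁴ − 0.0171⁴)/32 = 9.584×10^-8 m⁴.
T_max = τ_allow·J/r = 9.23×10^7 × 9.584×10^-8 / 0.0161 = 551.2 N·m.
ω = 2π·6.44 = 40.46 rad/s, so P_max = T_max·ω = 2.230×10^4 W.

29.9 hp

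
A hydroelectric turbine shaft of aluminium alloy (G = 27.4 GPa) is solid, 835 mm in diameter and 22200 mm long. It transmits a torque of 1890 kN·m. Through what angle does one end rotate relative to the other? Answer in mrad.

32.1 mrad

J = πd⁴/32 = π(0.835)⁴/32 = 0.04772 m⁴.
θ = T·L/(G·J) = 1.890e6 × 22.2 / (27.4×10⁹ × 0.04772) = 0.03209 rad.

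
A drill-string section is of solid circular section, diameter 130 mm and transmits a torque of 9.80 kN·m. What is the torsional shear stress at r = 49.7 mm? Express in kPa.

J = πd⁴/32 = π(0.130)⁴/32 = 2.804×10^-5 m⁴.
Shear stress varies linearly with radius: τ = T·r/J = 9800 × 0.0497 / 2.804×10^-5 = 1.737×10^7 Pa.

17400 kPa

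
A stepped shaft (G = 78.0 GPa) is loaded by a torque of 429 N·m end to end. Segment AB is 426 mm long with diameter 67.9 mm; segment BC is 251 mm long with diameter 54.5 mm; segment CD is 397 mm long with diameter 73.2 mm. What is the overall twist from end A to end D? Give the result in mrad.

3.49 mrad

J_AB = π(0.0679)⁴/32 = 2.09×10^-6 m⁴; J_BC = π(0.0545)⁴/32 = 8.66×10^-7 m⁴; J_CD = π(0.0732)⁴/32 = 2.82×10^-6 m⁴.
θ = (T/G)·Σ L_i/J_i = (429.0/78.0×10⁹)·(0.426/2.09×10^-6 + 0.251/8.66×10^-7 + 0.397/2.82×10^-6) = 3.491×10^-3 rad.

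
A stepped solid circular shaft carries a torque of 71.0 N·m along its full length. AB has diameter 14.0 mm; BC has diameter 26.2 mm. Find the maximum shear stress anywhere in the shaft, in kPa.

132000 kPa

Under the same torque, τ_max = 16T/(πd³) is largest where d is smallest — segment AB (d = 14.0 mm).
τ_max = 16·71.00/(π·(0.0140)³) = 1.318×10^8 Pa.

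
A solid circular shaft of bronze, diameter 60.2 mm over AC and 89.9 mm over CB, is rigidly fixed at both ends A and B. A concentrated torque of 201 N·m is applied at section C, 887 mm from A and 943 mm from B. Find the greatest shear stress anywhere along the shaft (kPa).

1160 kPa

Compatibility: T_A·a/J_AC = T_B·b/J_CB with T_A + T_B = T₀.
J_AC = 1.29×10^-6 m⁴, J_CB = 6.41×10^-6 m⁴, so T_A = T₀·(J_AC/a)/((J_AC/a)+(J_CB/b)) = 35.40 N·m, T_B = 165.6 N·m.
τ in each portion: τ_AC = 8.26×10^5 Pa, τ_CB = 1.16×10^6 Pa; maximum is in CB.
τ_max = T_CB·r/J = 165.6·0.0450/6.41×10^-6 = 1.161×10^6 Pa.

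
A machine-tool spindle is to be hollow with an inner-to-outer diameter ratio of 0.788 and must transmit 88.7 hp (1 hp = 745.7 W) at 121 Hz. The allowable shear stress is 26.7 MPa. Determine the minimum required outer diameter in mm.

ω = 2π·121 = 760.3 rad/s, so T = P/ω = 88.7×745.7 / 760.3 = 87.00 N·m.
For a hollow shaft with d_i/d_o = 0.788: τ_max = 16T/(π d_o³ (1−k⁴)), so d_o = [16T/(π τ_allow (1−k⁴))]^(1/3) = [16·87.00/(π·2.67×10^7·0.6144)]^(1/3) = 0.03000 m.

30.0 mm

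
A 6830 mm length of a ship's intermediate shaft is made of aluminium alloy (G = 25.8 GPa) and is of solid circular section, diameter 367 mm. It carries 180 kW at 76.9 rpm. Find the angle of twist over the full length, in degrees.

ω = 2π·76.9/60 = 8.053 rad/s, so T = P/ω = 180×10³ / 8.053 = 22350 N·m.
J = πd⁴/32 = π(0.367)⁴/32 = 1.781×10^-3 m⁴.
θ = T·L/(G·J) = 22350 × 6.83 / (25.8×10⁹ × 1.781×10^-3) = 3.322×10^-3 rad.

0.190°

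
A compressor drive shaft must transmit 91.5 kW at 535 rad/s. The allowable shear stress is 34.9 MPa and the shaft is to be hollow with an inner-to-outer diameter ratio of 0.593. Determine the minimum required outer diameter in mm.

30.5 mm

ω = 535 rad/s, so T = P/ω = 91.5×10³ / 535.0 = 171.0 N·m.
For a hollow shaft with d_i/d_o = 0.593: τ_max = 16T/(π d_o³ (1−k⁴)), so d_o = [16T/(π τ_allow (1−k⁴))]^(1/3) = [16·171.0/(π·3.49×10^7·0.8763)]^(1/3) = 0.03054 m.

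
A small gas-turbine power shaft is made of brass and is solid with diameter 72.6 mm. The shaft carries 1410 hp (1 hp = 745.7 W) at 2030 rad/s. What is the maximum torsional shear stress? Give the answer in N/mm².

6.89 N/mm²

ω = 2030 rad/s, so T = P/ω = 1410×745.7 / 2030 = 517.9 N·m.
J = πd⁴/32 = π(0.0726)⁴/32 = 2.727×10^-6 m⁴.
τ_max = T·r/J = 517.9 × 0.0363 / 2.727×10^-6 = 6.894×10^6 Pa.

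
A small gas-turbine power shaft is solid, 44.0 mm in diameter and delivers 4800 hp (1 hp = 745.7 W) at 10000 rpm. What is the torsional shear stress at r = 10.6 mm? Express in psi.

14300 psi

ω = 2π·10000/60 = 1047 rad/s, so T = P/ω = 4800×745.7 / 1047 = 3418 N·m.
J = πd⁴/32 = π(0.0440)⁴/32 = 3.680×10^-7 m⁴.
Shear stress varies linearly with radius: τ = T·r/J = 3418 × 0.0106 / 3.680×10^-7 = 9.846×10^7 Pa.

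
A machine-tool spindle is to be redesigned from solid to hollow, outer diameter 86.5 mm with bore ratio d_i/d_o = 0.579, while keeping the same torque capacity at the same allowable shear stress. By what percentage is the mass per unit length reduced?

28.0 %

Equal τ_max and T ⇒ the solid shaft needs d_s³ = d_o³(1−k⁴), so d_s = 86.5·(1−0.579⁴)^(1/3) = 83.13 mm.
Area ratio A_h/A_s = d_o²(1−k²)/d_s² = (1−k²)/(1−k⁴)^(2/3) = 0.7197.
Mass saving = 1 − 0.7197 = 28.0 %.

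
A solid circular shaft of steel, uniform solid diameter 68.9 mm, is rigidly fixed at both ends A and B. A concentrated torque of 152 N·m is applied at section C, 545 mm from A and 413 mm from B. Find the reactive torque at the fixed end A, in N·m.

With uniform GJ and both ends fixed, compatibility θ_AC = θ_CB gives T_A·a = T_B·b, together with T_A + T_B = T₀.
T_A = T₀·b/(a+b) = 152.0·413/958.0 = 65.53 N·m; T_B = 86.47 N·m.

65.5 N·m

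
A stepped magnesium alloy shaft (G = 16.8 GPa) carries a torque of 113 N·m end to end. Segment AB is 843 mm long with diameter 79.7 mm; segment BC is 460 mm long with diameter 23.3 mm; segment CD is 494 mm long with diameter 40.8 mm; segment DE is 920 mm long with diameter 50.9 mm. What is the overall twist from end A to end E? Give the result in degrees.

J_AB = π(0.0797)⁴/32 = 3.96×10^-6 m⁴; J_BC = π(0.0233)⁴/32 = 2.89×10^-8 m⁴; J_CD = π(0.0408)⁴/32 = 2.72×10^-7 m⁴; J_DE = π(0.0509)⁴/32 = 6.59×10^-7 m⁴.
θ = (T/G)·Σ L_i/J_i = (113.0/16.8×10⁹)·(0.843/3.96×10^-6 + 0.460/2.89×10^-8 + 0.494/2.72×10^-7 + 0.920/6.59×10^-7) = 0.1300 rad.

7.45°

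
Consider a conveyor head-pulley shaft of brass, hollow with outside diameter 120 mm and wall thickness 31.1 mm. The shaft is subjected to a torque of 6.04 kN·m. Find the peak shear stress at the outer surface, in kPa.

18800 kPa

J = π(d_o⁴ − d_i⁴)/32 = π(0.120⁴ − 0.0578⁴)/32 = 1.926×10^-5 m⁴.
τ_max = T·r/J = 6040 × 0.0600 / 1.926×10^-5 = 1.881×10^7 Pa.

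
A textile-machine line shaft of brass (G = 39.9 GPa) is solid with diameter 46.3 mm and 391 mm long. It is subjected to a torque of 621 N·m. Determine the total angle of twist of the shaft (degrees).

J = πd⁴/32 = π(0.0463)⁴/32 = 4.512×10^-7 m⁴.
θ = T·L/(G·J) = 621.0 × 0.391 / (39.9×10⁹ × 4.512×10^-7) = 0.01349 rad.

0.773°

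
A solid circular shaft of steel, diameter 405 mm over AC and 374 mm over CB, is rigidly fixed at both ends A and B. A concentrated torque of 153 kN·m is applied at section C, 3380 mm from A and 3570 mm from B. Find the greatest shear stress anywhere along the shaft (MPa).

6.95 MPa

Compatibility: T_A·a/J_AC = T_B·b/J_CB with T_A + T_B = T₀.
J_AC = 2.64×10^-3 m⁴, J_CB = 1.92×10^-3 m⁴, so T_A = T₀·(J_AC/a)/((J_AC/a)+(J_CB/b)) = 90610 N·m, T_B = 62390 N·m.
τ in each portion: τ_AC = 6.95×10^6 Pa, τ_CB = 6.07×10^6 Pa; maximum is in AC.
τ_max = T_AC·r/J = 90610·0.203/2.64×10^-3 = 6.947×10^6 Pa.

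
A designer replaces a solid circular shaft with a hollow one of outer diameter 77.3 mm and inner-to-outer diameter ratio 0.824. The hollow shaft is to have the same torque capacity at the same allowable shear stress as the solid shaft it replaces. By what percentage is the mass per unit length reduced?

51.5 %

Equal τ_max and T ⇒ the solid shaft needs d_s³ = d_o³(1−k⁴), so d_s = 77.3·(1−0.824⁴)^(1/3) = 62.91 mm.
Area ratio A_h/A_s = d_o²(1−k²)/d_s² = (1−k²)/(1−k⁴)^(2/3) = 0.4847.
Mass saving = 1 − 0.4847 = 51.5 %.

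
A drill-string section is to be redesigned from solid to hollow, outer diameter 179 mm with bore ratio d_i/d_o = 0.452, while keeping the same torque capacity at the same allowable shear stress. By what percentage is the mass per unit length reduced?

18.1 %

Equal τ_max and T ⇒ the solid shaft needs d_s³ = d_o³(1−k⁴), so d_s = 179·(1−0.452⁴)^(1/3) = 176.5 mm.
Area ratio A_h/A_s = d_o²(1−k²)/d_s² = (1−k²)/(1−k⁴)^(2/3) = 0.8186.
Mass saving = 1 − 0.8186 = 18.1 %.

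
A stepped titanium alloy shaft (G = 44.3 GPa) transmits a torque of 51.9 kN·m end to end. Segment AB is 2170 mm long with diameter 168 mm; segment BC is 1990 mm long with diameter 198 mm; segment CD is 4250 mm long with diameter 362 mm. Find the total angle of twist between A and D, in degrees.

J_AB = π(0.168)⁴/32 = 7.82×10^-5 m⁴; J_BC = π(0.198)⁴/32 = 1.51×10^-4 m⁴; J_CD = π(0.362)⁴/32 = 1.69×10^-3 m⁴.
θ = (T/G)·Σ L_i/J_i = (51900/44.3×10⁹)·(2.17/7.82×10^-5 + 1.99/1.51×10^-4 + 4.25/1.69×10^-3) = 0.05091 rad.

2.92°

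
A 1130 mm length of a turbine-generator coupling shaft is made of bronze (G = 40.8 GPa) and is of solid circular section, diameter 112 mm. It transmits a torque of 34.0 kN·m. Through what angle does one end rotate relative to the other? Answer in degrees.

J = πd⁴/32 = π(0.112)⁴/32 = 1.545×10^-5 m⁴.
θ = T·L/(G·J) = 34000 × 1.13 / (40.8×10⁹ × 1.545×10^-5) = 0.06096 rad.

3.49°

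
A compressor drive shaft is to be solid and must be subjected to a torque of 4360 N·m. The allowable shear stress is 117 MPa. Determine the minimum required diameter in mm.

For a solid shaft τ_max = 16T/(πd³), so d = (16T/(π τ_allow))^(1/3) = (16·4360/(π·1.17×10^8))^(1/3) = 0.05747 m.

57.5 mm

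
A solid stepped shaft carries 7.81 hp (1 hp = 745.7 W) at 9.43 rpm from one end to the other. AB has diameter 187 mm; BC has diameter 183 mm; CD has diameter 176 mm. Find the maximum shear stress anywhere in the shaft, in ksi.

0.799 ksi

ω = 2π·9.43/60 = 0.9875 rad/s, so T = P/ω = 7.81×745.7 / 0.9875 = 5898 N·m.
Under the same torque, τ_max = 16T/(πd³) is largest where d is smallest — segment CD (d = 176 mm).
τ_max = 16·5898/(π·(0.176)³) = 5.509×10^6 Pa.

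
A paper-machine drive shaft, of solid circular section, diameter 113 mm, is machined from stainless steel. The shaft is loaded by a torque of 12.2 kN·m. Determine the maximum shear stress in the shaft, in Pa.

4.31e7 Pa

J = πd⁴/32 = π(0.113)⁴/32 = 1.601×10^-5 m⁴.
τ_max = T·r/J = 12200 × 0.0565 / 1.601×10^-5 = 4.306×10^7 Pa.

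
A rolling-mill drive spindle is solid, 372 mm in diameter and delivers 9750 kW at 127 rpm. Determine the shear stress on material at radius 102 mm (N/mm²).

ω = 2π·127/60 = 13.30 rad/s, so T = P/ω = 9750×10³ / 13.30 = 733100 N·m.
J = πd⁴/32 = π(0.372)⁴/32 = 1.880×10^-3 m⁴.
Shear stress varies linearly with radius: τ = T·r/J = 733100 × 0.102 / 1.880×10^-3 = 3.977×10^7 Pa.

39.8 N/mm²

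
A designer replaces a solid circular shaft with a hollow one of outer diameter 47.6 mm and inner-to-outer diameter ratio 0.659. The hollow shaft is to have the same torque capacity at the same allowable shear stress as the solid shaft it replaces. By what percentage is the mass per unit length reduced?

Equal τ_max and T ⇒ the solid shaft needs d_s³ = d_o³(1−k⁴), so d_s = 47.6·(1−0.659⁴)^(1/3) = 44.40 mm.
Area ratio A_h/A_s = d_o²(1−k²)/d_s² = (1−k²)/(1−k⁴)^(2/3) = 0.6503.
Mass saving = 1 − 0.6503 = 35.0 %.

35.0 %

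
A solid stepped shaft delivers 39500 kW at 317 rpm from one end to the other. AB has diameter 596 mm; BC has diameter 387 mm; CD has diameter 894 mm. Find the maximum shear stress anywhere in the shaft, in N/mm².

ω = 2π·317/60 = 33.20 rad/s, so T = P/ω = 39500×10³ / 33.20 = 1.190e6 N·m.
Under the same torque, τ_max = 16T/(πd³) is largest where d is smallest — segment BC (d = 387 mm).
τ_max = 16·1.190e6/(π·(0.387)³) = 1.046×10^8 Pa.

105 N/mm²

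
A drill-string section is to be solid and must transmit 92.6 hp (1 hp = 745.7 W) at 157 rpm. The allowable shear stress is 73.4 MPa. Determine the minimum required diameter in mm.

ω = 2π·157/60 = 16.44 rad/s, so T = P/ω = 92.6×745.7 / 16.44 = 4200 N·m.
For a solid shaft τ_max = 16T/(πd³), so d = (16T/(π τ_allow))^(1/3) = (16·4200/(π·7.34×10^7))^(1/3) = 0.06630 m.

66.3 mm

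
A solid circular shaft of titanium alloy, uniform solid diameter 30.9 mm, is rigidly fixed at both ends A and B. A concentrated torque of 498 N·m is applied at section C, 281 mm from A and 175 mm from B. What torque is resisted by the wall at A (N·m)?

With uniform GJ and both ends fixed, compatibility θ_AC = θ_CB gives T_A·a = T_B·b, together with T_A + T_B = T₀.
T_A = T₀·b/(a+b) = 498.0·175/456.0 = 191.1 N·m; T_B = 306.9 N·m.

191 N·m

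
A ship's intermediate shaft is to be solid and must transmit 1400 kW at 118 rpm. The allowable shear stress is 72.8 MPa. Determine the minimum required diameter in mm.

199 mm

ω = 2π·118/60 = 12.36 rad/s, so T = P/ω = 1400×10³ / 12.36 = 113300 N·m.
For a solid shaft τ_max = 16T/(πd³), so d = (16T/(π τ_allow))^(1/3) = (16·113300/(π·7.28×10^7))^(1/3) = 0.1994 m.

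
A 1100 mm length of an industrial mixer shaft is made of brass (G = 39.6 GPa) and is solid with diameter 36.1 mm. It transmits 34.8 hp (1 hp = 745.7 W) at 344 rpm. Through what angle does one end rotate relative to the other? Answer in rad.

ω = 2π·344/60 = 36.02 rad/s, so T = P/ω = 34.8×745.7 / 36.02 = 720.4 N·m.
J = πd⁴/32 = π(0.0361)⁴/32 = 1.667×10^-7 m⁴.
θ = T·L/(G·J) = 720.4 × 1.10 / (39.6×10⁹ × 1.667×10^-7) = 0.1200 rad.

0.120 rad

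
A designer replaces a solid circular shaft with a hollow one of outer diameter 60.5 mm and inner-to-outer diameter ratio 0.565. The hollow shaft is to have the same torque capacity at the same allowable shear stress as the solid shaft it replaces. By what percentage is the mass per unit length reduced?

26.9 %

Equal τ_max and T ⇒ the solid shaft needs d_s³ = d_o³(1−k⁴), so d_s = 60.5·(1−0.565⁴)^(1/3) = 58.37 mm.
Area ratio A_h/A_s = d_o²(1−k²)/d_s² = (1−k²)/(1−k⁴)^(2/3) = 0.7313.
Mass saving = 1 − 0.7313 = 26.9 %.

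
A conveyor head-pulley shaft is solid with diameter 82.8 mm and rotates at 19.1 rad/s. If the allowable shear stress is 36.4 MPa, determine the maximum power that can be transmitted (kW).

77.5 kW

J = πd⁴/32 = π(0.0828)⁴/32 = 4.614×10^-6 m⁴.
T_max = τ_allow·J/r = 3.64×10^7 × 4.614×10^-6 / 0.0414 = 4057 N·m.
ω = 19.1 rad/s, so P_max = T_max·ω = 7.749×10^4 W.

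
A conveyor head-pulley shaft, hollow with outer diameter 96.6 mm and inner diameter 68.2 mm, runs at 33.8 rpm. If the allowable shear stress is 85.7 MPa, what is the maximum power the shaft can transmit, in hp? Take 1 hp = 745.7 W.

J = π(d_o⁴ − d_i⁴)/32 = π(0.0966⁴ − 0.0682⁴)/32 = 6.425×10^-6 m⁴.
T_max = τ_allow·J/r = 8.57×10^7 × 6.425×10^-6 / 0.0483 = 11400 N·m.
ω = 2π·33.8/60 = 3.540 rad/s, so P_max = T_max·ω = 4.035×10^4 W.

54.1 hp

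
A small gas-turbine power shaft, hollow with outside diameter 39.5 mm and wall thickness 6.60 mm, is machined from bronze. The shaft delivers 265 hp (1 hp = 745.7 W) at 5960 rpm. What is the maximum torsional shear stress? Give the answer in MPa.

ω = 2π·5960/60 = 624.1 rad/s, so T = P/ω = 265×745.7 / 624.1 = 316.6 N·m.
J = π(d_o⁴ − d_i⁴)/32 = π(0.0395⁴ − 0.0263⁴)/32 = 1.920×10^-7 m⁴.
τ_max = T·r/J = 316.6 × 0.0198 / 1.920×10^-7 = 3.256×10^7 Pa.

32.6 MPa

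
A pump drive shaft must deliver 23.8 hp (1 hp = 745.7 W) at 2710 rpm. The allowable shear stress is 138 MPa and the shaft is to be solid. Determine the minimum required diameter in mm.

ω = 2π·2710/60 = 283.8 rad/s, so T = P/ω = 23.8×745.7 / 283.8 = 62.54 N·m.
For a solid shaft τ_max = 16T/(πd³), so d = (16T/(π τ_allow))^(1/3) = (16·62.54/(π·1.38×10^8))^(1/3) = 0.01322 m.

13.2 mm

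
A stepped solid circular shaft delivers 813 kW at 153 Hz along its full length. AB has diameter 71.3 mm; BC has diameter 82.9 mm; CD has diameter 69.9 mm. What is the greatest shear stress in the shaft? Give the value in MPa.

ω = 2π·153 = 961.3 rad/s, so T = P/ω = 813×10³ / 961.3 = 845.7 N·m.
Under the same torque, τ_max = 16T/(πd³) is largest where d is smallest — segment CD (d = 69.9 mm).
τ_max = 16·845.7/(π·(0.0699)³) = 1.261×10^7 Pa.

12.6 MPa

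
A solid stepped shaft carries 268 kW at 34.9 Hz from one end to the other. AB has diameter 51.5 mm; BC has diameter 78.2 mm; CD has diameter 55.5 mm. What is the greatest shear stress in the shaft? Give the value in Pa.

4.56e7 Pa

ω = 2π·34.9 = 219.3 rad/s, so T = P/ω = 268×10³ / 219.3 = 1222 N·m.
Under the same torque, τ_max = 16T/(πd³) is largest where d is smallest — segment AB (d = 51.5 mm).
τ_max = 16·1222/(π·(0.0515)³) = 4.557×10^7 Pa.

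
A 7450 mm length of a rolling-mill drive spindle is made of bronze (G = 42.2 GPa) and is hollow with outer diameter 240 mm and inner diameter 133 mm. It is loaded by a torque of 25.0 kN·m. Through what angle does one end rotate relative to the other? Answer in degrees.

J = π(d_o⁴ − d_i⁴)/32 = π(0.240⁴ − 0.133⁴)/32 = 2.950×10^-4 m⁴.
θ = T·L/(G·J) = 25000 × 7.45 / (42.2×10⁹ × 2.950×10^-4) = 0.01496 rad.

0.857°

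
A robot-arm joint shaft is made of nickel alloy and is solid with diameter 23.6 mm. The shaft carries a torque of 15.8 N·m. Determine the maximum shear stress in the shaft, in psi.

J = πd⁴/32 = π(0.0236)⁴/32 = 3.045×10^-8 m⁴.
τ_max = T·r/J = 15.80 × 0.0118 / 3.045×10^-8 = 6.122×10^6 Pa.

888 psi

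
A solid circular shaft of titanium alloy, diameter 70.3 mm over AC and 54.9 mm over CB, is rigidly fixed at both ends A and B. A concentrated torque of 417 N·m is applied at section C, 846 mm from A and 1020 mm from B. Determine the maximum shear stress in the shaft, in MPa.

Compatibility: T_A·a/J_AC = T_B·b/J_CB with T_A + T_B = T₀.
J_AC = 2.40×10^-6 m⁴, J_CB = 8.92×10^-7 m⁴, so T_A = T₀·(J_AC/a)/((J_AC/a)+(J_CB/b)) = 318.7 N·m, T_B = 98.31 N·m.
τ in each portion: τ_AC = 4.67×10^6 Pa, τ_CB = 3.03×10^6 Pa; maximum is in AC.
τ_max = T_AC·r/J = 318.7·0.0352/2.40×10^-6 = 4.672×10^6 Pa.

4.67 MPa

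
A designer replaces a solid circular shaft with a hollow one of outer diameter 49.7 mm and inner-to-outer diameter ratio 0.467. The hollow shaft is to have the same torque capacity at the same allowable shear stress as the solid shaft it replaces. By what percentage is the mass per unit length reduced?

Equal τ_max and T ⇒ the solid shaft needs d_s³ = d_o³(1−k⁴), so d_s = 49.7·(1−0.467⁴)^(1/3) = 48.90 mm.
Area ratio A_h/A_s = d_o²(1−k²)/d_s² = (1−k²)/(1−k⁴)^(2/3) = 0.8077.
Mass saving = 1 − 0.8077 = 19.2 %.

19.2 %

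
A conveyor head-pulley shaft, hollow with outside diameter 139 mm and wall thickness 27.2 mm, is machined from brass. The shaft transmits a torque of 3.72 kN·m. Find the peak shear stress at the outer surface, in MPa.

8.18 MPa

J = π(d_o⁴ − d_i⁴)/32 = π(0.139⁴ − 0.0846⁴)/32 = 3.162×10^-5 m⁴.
τ_max = T·r/J = 3720 × 0.0695 / 3.162×10^-5 = 8.177×10^6 Pa.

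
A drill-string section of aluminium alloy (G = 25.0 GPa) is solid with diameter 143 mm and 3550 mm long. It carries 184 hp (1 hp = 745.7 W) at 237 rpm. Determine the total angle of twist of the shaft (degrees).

1.10°

ω = 2π·237/60 = 24.82 rad/s, so T = P/ω = 184×745.7 / 24.82 = 5528 N·m.
J = πd⁴/32 = π(0.143)⁴/32 = 4.105×10^-5 m⁴.
θ = T·L/(G·J) = 5528 × 3.55 / (25.0×10⁹ × 4.105×10^-5) = 0.01912 rad.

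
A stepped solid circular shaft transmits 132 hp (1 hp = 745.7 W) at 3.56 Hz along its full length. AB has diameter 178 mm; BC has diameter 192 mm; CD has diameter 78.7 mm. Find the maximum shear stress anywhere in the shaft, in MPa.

46.0 MPa

ω = 2π·3.56 = 22.37 rad/s, so T = P/ω = 132×745.7 / 22.37 = 4401 N·m.
Under the same torque, τ_max = 16T/(πd³) is largest where d is smallest — segment CD (d = 78.7 mm).
τ_max = 16·4401/(π·(0.0787)³) = 4.598×10^7 Pa.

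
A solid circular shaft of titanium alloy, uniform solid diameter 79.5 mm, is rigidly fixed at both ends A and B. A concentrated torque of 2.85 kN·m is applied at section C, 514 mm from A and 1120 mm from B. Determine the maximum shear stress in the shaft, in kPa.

With uniform GJ and both ends fixed, compatibility θ_AC = θ_CB gives T_A·a = T_B·b, together with T_A + T_B = T₀.
T_A = T₀·b/(a+b) = 2850·1120/1634 = 1953 N·m; T_B = 896.5 N·m.
τ in each portion: τ_AC = 1.98×10^7 Pa, τ_CB = 9.09×10^6 Pa; maximum is in AC.
τ_max = T_AC·r/J = 1953·0.0398/3.92×10^-6 = 1.980×10^7 Pa.

19800 kPa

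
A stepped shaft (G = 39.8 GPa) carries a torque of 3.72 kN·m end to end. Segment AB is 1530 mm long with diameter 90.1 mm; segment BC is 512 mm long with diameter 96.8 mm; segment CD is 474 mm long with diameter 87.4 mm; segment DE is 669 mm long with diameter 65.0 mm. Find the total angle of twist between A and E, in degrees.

J_AB = π(0.0901)⁴/32 = 6.47×10^-6 m⁴; J_BC = π(0.0968)⁴/32 = 8.62×10^-6 m⁴; J_CD = π(0.0874)⁴/32 = 5.73×10^-6 m⁴; J_DE = π(0.0650)⁴/32 = 1.75×10^-6 m⁴.
θ = (T/G)·Σ L_i/J_i = (3720/39.8×10⁹)·(1.53/6.47×10^-6 + 0.512/8.62×10^-6 + 0.474/5.73×10^-6 + 0.669/1.75×10^-6) = 0.07107 rad.

4.07°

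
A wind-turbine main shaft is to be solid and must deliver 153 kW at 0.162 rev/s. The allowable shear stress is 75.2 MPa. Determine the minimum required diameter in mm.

ω = 2π·0.162 = 1.018 rad/s, so T = P/ω = 153×10³ / 1.018 = 150300 N·m.
For a solid shaft τ_max = 16T/(πd³), so d = (16T/(π τ_allow))^(1/3) = (16·150300/(π·7.52×10^7))^(1/3) = 0.2167 m.

217 mm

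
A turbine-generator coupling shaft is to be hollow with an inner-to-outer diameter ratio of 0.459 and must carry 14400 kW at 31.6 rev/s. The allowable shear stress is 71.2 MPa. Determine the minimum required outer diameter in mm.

176 mm

ω = 2π·31.6 = 198.5 rad/s, so T = P/ω = 14400×10³ / 198.5 = 72530 N·m.
For a hollow shaft with d_i/d_o = 0.459: τ_max = 16T/(π d_o³ (1−k⁴)), so d_o = [16T/(π τ_allow (1−k⁴))]^(1/3) = [16·72530/(π·7.12×10^7·0.9556)]^(1/3) = 0.1758 m.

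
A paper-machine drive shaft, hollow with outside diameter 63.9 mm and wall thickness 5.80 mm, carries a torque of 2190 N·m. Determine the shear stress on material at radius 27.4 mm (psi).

9650 psi

J = π(d_o⁴ − d_i⁴)/32 = π(0.0639⁴ − 0.0523⁴)/32 = 9.023×10^-7 m⁴.
Shear stress varies linearly with radius: τ = T·r/J = 2190 × 0.0274 / 9.023×10^-7 = 6.650×10^7 Pa.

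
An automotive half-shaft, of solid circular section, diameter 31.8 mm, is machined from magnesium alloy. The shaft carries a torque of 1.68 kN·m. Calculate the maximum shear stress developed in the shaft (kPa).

J = πd⁴/32 = π(0.0318)⁴/32 = 1.004×10^-7 m⁴.
τ_max = T·r/J = 1680 × 0.0159 / 1.004×10^-7 = 2.661×10^8 Pa.

266000 kPa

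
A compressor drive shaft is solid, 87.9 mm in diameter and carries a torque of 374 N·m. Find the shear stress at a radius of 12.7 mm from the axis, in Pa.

810000 Pa

J = πd⁴/32 = π(0.0879)⁴/32 = 5.861×10^-6 m⁴.
Shear stress varies linearly with radius: τ = T·r/J = 374.0 × 0.0127 / 5.861×10^-6 = 8.104×10^5 Pa.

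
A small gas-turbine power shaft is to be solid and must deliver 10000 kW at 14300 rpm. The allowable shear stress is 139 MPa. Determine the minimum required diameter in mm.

ω = 2π·14300/60 = 1497 rad/s, so T = P/ω = 10000×10³ / 1497 = 6678 N·m.
For a solid shaft τ_max = 16T/(πd³), so d = (16T/(π τ_allow))^(1/3) = (16·6678/(π·1.39×10^8))^(1/3) = 0.06255 m.

62.5 mm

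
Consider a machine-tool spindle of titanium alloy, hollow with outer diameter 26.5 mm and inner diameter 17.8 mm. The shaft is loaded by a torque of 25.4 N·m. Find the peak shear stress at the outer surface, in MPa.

8.73 MPa

J = π(d_o⁴ − d_i⁴)/32 = π(0.0265⁴ − 0.0178⁴)/32 = 3.856×10^-8 m⁴.
τ_max = T·r/J = 25.40 × 0.0132 / 3.856×10^-8 = 8.728×10^6 Pa.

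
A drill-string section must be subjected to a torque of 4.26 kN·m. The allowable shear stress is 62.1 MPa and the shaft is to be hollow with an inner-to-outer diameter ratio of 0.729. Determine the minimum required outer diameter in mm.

78.7 mm

For a hollow shaft with d_i/d_o = 0.729: τ_max = 16T/(π d_o³ (1−k⁴)), so d_o = [16T/(π τ_allow (1−k⁴))]^(1/3) = [16·4260/(π·6.21×10^7·0.7176)]^(1/3) = 0.07867 m.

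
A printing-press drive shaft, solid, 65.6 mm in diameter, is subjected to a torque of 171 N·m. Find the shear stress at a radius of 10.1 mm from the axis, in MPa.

J = πd⁴/32 = π(0.0656)⁴/32 = 1.818×10^-6 m⁴.
Shear stress varies linearly with radius: τ = T·r/J = 171.0 × 0.0101 / 1.818×10^-6 = 9.500×10^5 Pa.

0.950 MPa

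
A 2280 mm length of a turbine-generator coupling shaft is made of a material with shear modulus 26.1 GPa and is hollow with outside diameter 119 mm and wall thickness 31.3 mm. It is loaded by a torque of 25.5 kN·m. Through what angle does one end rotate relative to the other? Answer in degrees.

J = π(d_o⁴ − d_i⁴)/32 = π(0.119⁴ − 0.0564⁴)/32 = 1.869×10^-5 m⁴.
θ = T·L/(G·J) = 25500 × 2.28 / (26.1×10⁹ × 1.869×10^-5) = 0.1192 rad.

6.83°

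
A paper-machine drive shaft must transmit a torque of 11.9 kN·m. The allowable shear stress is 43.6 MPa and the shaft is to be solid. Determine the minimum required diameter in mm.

For a solid shaft τ_max = 16T/(πd³), so d = (16T/(π τ_allow))^(1/3) = (16·11900/(π·4.36×10^7))^(1/3) = 0.1116 m.

112 mm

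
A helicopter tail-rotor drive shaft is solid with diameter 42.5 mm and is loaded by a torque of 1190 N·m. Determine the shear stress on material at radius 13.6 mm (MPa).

50.5 MPa

J = πd⁴/32 = π(0.0425)⁴/32 = 3.203×10^-7 m⁴.
Shear stress varies linearly with radius: τ = T·r/J = 1190 × 0.0136 / 3.203×10^-7 = 5.053×10^7 Pa.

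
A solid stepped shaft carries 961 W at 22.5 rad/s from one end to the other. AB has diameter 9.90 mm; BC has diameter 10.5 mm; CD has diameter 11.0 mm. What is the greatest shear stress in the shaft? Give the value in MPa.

ω = 22.5 rad/s, so T = P/ω = 961 / 22.50 = 42.71 N·m.
Under the same torque, τ_max = 16T/(πd³) is largest where d is smallest — segment AB (d = 9.90 mm).
τ_max = 16·42.71/(π·(0.00990)³) = 2.242×10^8 Pa.

224 MPa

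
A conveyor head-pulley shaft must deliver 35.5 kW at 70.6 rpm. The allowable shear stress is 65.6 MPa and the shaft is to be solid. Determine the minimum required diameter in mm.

72.0 mm

ω = 2π·70.6/60 = 7.393 rad/s, so T = P/ω = 35.5×10³ / 7.393 = 4802 N·m.
For a solid shaft τ_max = 16T/(πd³), so d = (16T/(π τ_allow))^(1/3) = (16·4802/(π·6.56×10^7))^(1/3) = 0.07197 m.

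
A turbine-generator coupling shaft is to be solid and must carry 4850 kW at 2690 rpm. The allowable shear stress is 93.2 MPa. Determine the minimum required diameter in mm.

98.0 mm

ω = 2π·2690/60 = 281.7 rad/s, so T = P/ω = 4850×10³ / 281.7 = 17220 N·m.
For a solid shaft τ_max = 16T/(πd³), so d = (16T/(π τ_allow))^(1/3) = (16·17220/(π·9.32×10^7))^(1/3) = 0.09799 m.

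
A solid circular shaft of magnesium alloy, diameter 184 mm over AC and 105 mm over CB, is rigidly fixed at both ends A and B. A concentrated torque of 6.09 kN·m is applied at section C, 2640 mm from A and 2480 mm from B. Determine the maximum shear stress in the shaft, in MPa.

4.47 MPa

Compatibility: T_A·a/J_AC = T_B·b/J_CB with T_A + T_B = T₀.
J_AC = 1.13×10^-4 m⁴, J_CB = 1.19×10^-5 m⁴, so T_A = T₀·(J_AC/a)/((J_AC/a)+(J_CB/b)) = 5472 N·m, T_B = 617.7 N·m.
τ in each portion: τ_AC = 4.47×10^6 Pa, τ_CB = 2.72×10^6 Pa; maximum is in AC.
τ_max = T_AC·r/J = 5472·0.0920/1.13×10^-4 = 4.474×10^6 Pa.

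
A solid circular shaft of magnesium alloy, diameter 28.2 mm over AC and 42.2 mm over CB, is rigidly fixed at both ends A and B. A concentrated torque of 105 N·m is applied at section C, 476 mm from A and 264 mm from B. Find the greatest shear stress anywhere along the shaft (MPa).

6.41 MPa

Compatibility: T_A·a/J_AC = T_B·b/J_CB with T_A + T_B = T₀.
J_AC = 6.21×10^-8 m⁴, J_CB = 3.11×10^-7 m⁴, so T_A = T₀·(J_AC/a)/((J_AC/a)+(J_CB/b)) = 10.46 N·m, T_B = 94.54 N·m.
τ in each portion: τ_AC = 2.37×10^6 Pa, τ_CB = 6.41×10^6 Pa; maximum is in CB.
τ_max = T_CB·r/J = 94.54·0.0211/3.11×10^-7 = 6.407×10^6 Pa.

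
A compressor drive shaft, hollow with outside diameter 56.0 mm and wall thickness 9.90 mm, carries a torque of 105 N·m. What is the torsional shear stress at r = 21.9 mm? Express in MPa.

2.89 MPa

J = π(d_o⁴ − d_i⁴)/32 = π(0.0560⁴ − 0.0362⁴)/32 = 7.969×10^-7 m⁴.
Shear stress varies linearly with radius: τ = T·r/J = 105.0 × 0.0219 / 7.969×10^-7 = 2.886×10^6 Pa.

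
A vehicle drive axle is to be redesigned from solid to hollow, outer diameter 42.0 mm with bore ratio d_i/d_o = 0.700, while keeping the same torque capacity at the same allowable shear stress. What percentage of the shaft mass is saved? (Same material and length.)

38.8 %

Equal τ_max and T ⇒ the solid shaft needs d_s³ = d_o³(1−k⁴), so d_s = 42.0·(1−0.700⁴)^(1/3) = 38.33 mm.
Area ratio A_h/A_s = d_o²(1−k²)/d_s² = (1−k²)/(1−k⁴)^(2/3) = 0.6124.
Mass saving = 1 − 0.6124 = 38.8 %.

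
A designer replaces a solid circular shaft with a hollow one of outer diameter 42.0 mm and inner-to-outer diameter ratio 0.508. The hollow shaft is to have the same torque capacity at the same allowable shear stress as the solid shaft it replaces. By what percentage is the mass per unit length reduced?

22.3 %

Equal τ_max and T ⇒ the solid shaft needs d_s³ = d_o³(1−k⁴), so d_s = 42.0·(1−0.508⁴)^(1/3) = 41.05 mm.
Area ratio A_h/A_s = d_o²(1−k²)/d_s² = (1−k²)/(1−k⁴)^(2/3) = 0.7768.
Mass saving = 1 − 0.7768 = 22.3 %.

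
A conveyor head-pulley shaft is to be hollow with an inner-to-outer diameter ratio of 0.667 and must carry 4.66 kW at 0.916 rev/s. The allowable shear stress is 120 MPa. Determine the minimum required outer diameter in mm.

ω = 2π·0.916 = 5.755 rad/s, so T = P/ω = 4.66×10³ / 5.755 = 809.7 N·m.
For a hollow shaft with d_i/d_o = 0.667: τ_max = 16T/(π d_o³ (1−k⁴)), so d_o = [16T/(π τ_allow (1−k⁴))]^(1/3) = [16·809.7/(π·1.20×10^8·0.8021)]^(1/3) = 0.03499 m.

35.0 mm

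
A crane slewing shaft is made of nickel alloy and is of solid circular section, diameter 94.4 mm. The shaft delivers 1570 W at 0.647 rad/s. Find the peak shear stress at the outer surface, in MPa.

ω = 0.647 rad/s, so T = P/ω = 1570 / 0.6470 = 2427 N·m.
J = πd⁴/32 = π(0.0944)⁴/32 = 7.796×10^-6 m⁴.
τ_max = T·r/J = 2427 × 0.0472 / 7.796×10^-6 = 1.469×10^7 Pa.

14.7 MPa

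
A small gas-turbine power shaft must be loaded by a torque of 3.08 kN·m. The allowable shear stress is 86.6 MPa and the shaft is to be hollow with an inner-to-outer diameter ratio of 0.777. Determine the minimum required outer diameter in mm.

For a hollow shaft with d_i/d_o = 0.777: τ_max = 16T/(π d_o³ (1−k⁴)), so d_o = [16T/(π τ_allow (1−k⁴))]^(1/3) = [16·3080/(π·8.66×10^7·0.6355)]^(1/3) = 0.06581 m.

65.8 mm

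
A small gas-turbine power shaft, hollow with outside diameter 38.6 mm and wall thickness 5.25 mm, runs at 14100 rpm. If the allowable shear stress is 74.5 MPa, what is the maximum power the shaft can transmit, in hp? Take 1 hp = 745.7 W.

J = π(d_o⁴ − d_i⁴)/32 = π(0.0386⁴ − 0.0281⁴)/32 = 1.567×10^-7 m⁴.
T_max = τ_allow·J/r = 7.45×10^7 × 1.567×10^-7 / 0.0193 = 605.0 N·m.
ω = 2π·14100/60 = 1477 rad/s, so P_max = T_max·ω = 8.933×10^5 W.

1200 hp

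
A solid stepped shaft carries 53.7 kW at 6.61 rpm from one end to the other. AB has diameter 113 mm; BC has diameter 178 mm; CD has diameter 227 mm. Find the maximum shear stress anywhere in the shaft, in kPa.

274000 kPa

ω = 2π·6.61/60 = 0.6922 rad/s, so T = P/ω = 53.7×10³ / 0.6922 = 77580 N·m.
Under the same torque, τ_max = 16T/(πd³) is largest where d is smallest — segment AB (d = 113 mm).
τ_max = 16·77580/(π·(0.113)³) = 2.738×10^8 Pa.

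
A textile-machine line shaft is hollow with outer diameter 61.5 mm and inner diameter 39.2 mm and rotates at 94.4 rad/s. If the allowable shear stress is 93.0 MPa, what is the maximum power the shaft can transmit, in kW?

J = π(d_o⁴ − d_i⁴)/32 = π(0.0615⁴ − 0.0392⁴)/32 = 1.173×10^-6 m⁴.
T_max = τ_allow·J/r = 9.30×10^7 × 1.173×10^-6 / 0.0307 = 3546 N·m.
ω = 94.4 rad/s, so P_max = T_max·ω = 3.348×10^5 W.

335 kW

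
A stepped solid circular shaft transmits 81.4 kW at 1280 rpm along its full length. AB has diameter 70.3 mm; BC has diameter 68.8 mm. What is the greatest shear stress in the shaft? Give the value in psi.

1380 psi

ω = 2π·1280/60 = 134.0 rad/s, so T = P/ω = 81.4×10³ / 134.0 = 607.3 N·m.
Under the same torque, τ_max = 16T/(πd³) is largest where d is smallest — segment BC (d = 68.8 mm).
τ_max = 16·607.3/(π·(0.0688)³) = 9.497×10^6 Pa.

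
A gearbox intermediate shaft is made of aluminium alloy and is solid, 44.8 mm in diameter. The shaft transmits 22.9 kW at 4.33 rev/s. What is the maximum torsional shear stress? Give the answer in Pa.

4.77e7 Pa

ω = 2π·4.33 = 27.21 rad/s, so T = P/ω = 22.9×10³ / 27.21 = 841.7 N·m.
J = πd⁴/32 = π(0.0448)⁴/32 = 3.955×10^-7 m⁴.
τ_max = T·r/J = 841.7 × 0.0224 / 3.955×10^-7 = 4.768×10^7 Pa.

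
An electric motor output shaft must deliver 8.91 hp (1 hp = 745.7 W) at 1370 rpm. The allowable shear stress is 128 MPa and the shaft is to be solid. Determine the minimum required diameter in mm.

ω = 2π·1370/60 = 143.5 rad/s, so T = P/ω = 8.91×745.7 / 143.5 = 46.31 N·m.
For a solid shaft τ_max = 16T/(πd³), so d = (16T/(π τ_allow))^(1/3) = (16·46.31/(π·1.28×10^8))^(1/3) = 0.01226 m.

12.3 mm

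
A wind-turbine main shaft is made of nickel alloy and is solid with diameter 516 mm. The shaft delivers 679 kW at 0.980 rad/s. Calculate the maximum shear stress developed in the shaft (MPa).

ω = 0.980 rad/s, so T = P/ω = 679×10³ / 0.9800 = 692900 N·m.
J = πd⁴/32 = π(0.516)⁴/32 = 6.960×10^-3 m⁴.
τ_max = T·r/J = 692900 × 0.258 / 6.960×10^-3 = 2.568×10^7 Pa.

25.7 MPa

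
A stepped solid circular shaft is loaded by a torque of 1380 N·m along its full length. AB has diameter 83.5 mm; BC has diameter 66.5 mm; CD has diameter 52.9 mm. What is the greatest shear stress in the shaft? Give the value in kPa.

47500 kPa

Under the same torque, τ_max = 16T/(πd³) is largest where d is smallest — segment CD (d = 52.9 mm).
τ_max = 16·1380/(π·(0.0529)³) = 4.748×10^7 Pa.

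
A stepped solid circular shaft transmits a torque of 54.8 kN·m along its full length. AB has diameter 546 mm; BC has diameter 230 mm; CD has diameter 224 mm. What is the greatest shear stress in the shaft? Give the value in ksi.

Under the same torque, τ_max = 16T/(πd³) is largest where d is smallest — segment CD (d = 224 mm).
τ_max = 16·54800/(π·(0.224)³) = 2.483×10^7 Pa.

3.60 ksi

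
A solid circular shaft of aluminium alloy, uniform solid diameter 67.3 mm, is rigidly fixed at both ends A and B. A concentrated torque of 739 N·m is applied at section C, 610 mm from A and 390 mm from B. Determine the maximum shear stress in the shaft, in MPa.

With uniform GJ and both ends fixed, compatibility θ_AC = θ_CB gives T_A·a = T_B·b, together with T_A + T_B = T₀.
T_A = T₀·b/(a+b) = 739.0·390/1000 = 288.2 N·m; T_B = 450.8 N·m.
τ in each portion: τ_AC = 4.82×10^6 Pa, τ_CB = 7.53×10^6 Pa; maximum is in CB.
τ_max = T_CB·r/J = 450.8·0.0336/2.01×10^-6 = 7.532×10^6 Pa.

7.53 MPa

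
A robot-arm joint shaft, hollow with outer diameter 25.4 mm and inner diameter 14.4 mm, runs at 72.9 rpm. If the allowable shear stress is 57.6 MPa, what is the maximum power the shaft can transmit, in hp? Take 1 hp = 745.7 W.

J = π(d_o⁴ − d_i⁴)/32 = π(0.0254⁴ − 0.0144⁴)/32 = 3.664×10^-8 m⁴.
T_max = τ_allow·J/r = 5.76×10^7 × 3.664×10^-8 / 0.0127 = 166.2 N·m.
ω = 2π·72.9/60 = 7.634 rad/s, so P_max = T_max·ω = 1269 W.

1.70 hp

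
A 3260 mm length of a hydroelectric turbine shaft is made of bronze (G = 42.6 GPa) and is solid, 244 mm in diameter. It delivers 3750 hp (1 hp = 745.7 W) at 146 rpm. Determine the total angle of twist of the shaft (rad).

0.0402 rad

ω = 2π·146/60 = 15.29 rad/s, so T = P/ω = 3750×745.7 / 15.29 = 182900 N·m.
J = πd⁴/32 = π(0.244)⁴/32 = 3.480×10^-4 m⁴.
θ = T·L/(G·J) = 182900 × 3.26 / (42.6×10⁹ × 3.480×10^-4) = 0.04022 rad.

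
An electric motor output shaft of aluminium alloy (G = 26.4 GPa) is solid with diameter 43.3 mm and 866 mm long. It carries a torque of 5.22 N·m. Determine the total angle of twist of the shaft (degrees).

J = πd⁴/32 = π(0.0433)⁴/32 = 3.451×10^-7 m⁴.
θ = T·L/(G·J) = 5.220 × 0.866 / (26.4×10⁹ × 3.451×10^-7) = 4.962×10^-4 rad.

0.0284°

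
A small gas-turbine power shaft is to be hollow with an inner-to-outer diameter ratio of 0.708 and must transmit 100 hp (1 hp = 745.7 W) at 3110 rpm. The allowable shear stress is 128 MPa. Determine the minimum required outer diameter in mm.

ω = 2π·3110/60 = 325.7 rad/s, so T = P/ω = 100×745.7 / 325.7 = 229.0 N·m.
For a hollow shaft with d_i/d_o = 0.708: τ_max = 16T/(π d_o³ (1−k⁴)), so d_o = [16T/(π τ_allow (1−k⁴))]^(1/3) = [16·229.0/(π·1.28×10^8·0.7487)]^(1/3) = 0.02300 m.

23.0 mm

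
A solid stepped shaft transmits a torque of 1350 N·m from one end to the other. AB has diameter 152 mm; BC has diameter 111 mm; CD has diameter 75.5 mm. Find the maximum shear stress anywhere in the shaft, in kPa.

Under the same torque, τ_max = 16T/(πd³) is largest where d is smallest — segment CD (d = 75.5 mm).
τ_max = 16·1350/(π·(0.0755)³) = 1.598×10^7 Pa.

16000 kPa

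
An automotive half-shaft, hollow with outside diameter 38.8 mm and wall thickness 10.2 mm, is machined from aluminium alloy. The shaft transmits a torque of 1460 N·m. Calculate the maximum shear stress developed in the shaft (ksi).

J = π(d_o⁴ − d_i⁴)/32 = π(0.0388⁴ − 0.0184⁴)/32 = 2.112×10^-7 m⁴.
τ_max = T·r/J = 1460 × 0.0194 / 2.112×10^-7 = 1.341×10^8 Pa.

19.4 ksi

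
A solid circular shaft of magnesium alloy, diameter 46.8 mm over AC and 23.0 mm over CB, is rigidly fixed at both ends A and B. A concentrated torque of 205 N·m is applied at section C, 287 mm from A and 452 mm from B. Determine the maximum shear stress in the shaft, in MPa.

Compatibility: T_A·a/J_AC = T_B·b/J_CB with T_A + T_B = T₀.
J_AC = 4.71×10^-7 m⁴, J_CB = 2.75×10^-8 m⁴, so T_A = T₀·(J_AC/a)/((J_AC/a)+(J_CB/b)) = 197.7 N·m, T_B = 7.322 N·m.
τ in each portion: τ_AC = 9.82×10^6 Pa, τ_CB = 3.06×10^6 Pa; maximum is in AC.
τ_max = T_AC·r/J = 197.7·0.0234/4.71×10^-7 = 9.822×10^6 Pa.

9.82 MPa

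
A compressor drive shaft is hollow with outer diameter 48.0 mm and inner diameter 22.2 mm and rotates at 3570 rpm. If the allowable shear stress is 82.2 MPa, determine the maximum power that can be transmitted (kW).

637 kW

J = π(d_o⁴ − d_i⁴)/32 = π(0.0480⁴ − 0.0222⁴)/32 = 4.973×10^-7 m⁴.
T_max = τ_allow·J/r = 8.22×10^7 × 4.973×10^-7 / 0.0240 = 1703 N·m.
ω = 2π·3570/60 = 373.8 rad/s, so P_max = T_max·ω = 6.368×10^5 W.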